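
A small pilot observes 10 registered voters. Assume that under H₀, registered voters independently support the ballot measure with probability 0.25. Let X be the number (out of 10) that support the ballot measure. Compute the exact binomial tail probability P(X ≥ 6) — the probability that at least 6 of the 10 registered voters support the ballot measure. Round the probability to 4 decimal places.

P = 0.0197

X ~ Binomial(n=10, p=0.25).
P(X ≥ 6) = Σ_{j=6}^{10} C(10,j)·0.25^j·0.75^{10−j}.
= 0.016222 + 0.003090 + 0.000386 + 0.000029 + 0.000001 = 0.0197.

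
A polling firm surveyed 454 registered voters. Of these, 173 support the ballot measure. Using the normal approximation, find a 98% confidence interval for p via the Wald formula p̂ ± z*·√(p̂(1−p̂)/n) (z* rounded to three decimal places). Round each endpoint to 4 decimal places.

The sample proportion is 173/454 = 0.38106.
SE = √(p̂(1−p̂)/n) = √(0.235853/454) = 0.022793.
The 98% critical value is z* = 2.326.
Margin of error: 2.326 × 0.022793 = 0.05302.
CI: 0.38106 ± 0.05302 = (0.3280, 0.4341).

(0.3280, 0.4341)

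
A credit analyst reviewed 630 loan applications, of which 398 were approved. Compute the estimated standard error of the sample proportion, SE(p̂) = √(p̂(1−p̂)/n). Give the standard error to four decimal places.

p̂ = 398/630 = 0.63175.
p̂(1−p̂) = 0.232642.
SE = √(0.232642/630) = √0.000369273 = 0.0192.

SE = 0.0192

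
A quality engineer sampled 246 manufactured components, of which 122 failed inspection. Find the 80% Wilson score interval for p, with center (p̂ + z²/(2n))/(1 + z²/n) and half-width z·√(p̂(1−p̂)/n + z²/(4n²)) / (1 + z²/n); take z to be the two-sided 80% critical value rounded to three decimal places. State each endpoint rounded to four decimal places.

(0.4552, 0.5367)

Here p̂ = 122/246 = 0.49593 and z = 1.282 (z² = 1.643524).
Denominator 1 + z²/n = 1 + 1.643524/246 = 1.006681.
Center = (0.49593 + 0.003340)/1.006681 = 0.49596.
Radicand: p̂(1−p̂)/n + z²/(4n²) = 0.001016193 + 0.000006790 = 0.001022983.
Half-width = z·√(radicand)/denom = 1.282·0.031984/1.006681 = 0.04073.
So the interval runs from 0.4552 to 0.5367.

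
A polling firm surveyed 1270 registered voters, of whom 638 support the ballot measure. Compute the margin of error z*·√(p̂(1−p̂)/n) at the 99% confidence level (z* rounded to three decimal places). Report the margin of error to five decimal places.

ME = 0.03614

p̂ = 638/1270 = 0.50236.
SE = √(p̂(1−p̂)/n) = √(0.249994/1270) = 0.014030.
z* = 2.576 at the 99% level.
Margin of error = z*·SE = 2.576 × 0.014030 = 0.03614.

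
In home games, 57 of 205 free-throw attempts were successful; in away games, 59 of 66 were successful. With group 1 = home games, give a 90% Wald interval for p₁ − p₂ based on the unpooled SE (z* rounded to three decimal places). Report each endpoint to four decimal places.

p̂₁ = 57/205 = 0.27805, p̂₂ = 59/66 = 0.89394; p̂₁ − p̂₂ = -0.61589.
Unpooled SE = √(p̂₁(1−p̂₁)/n₁ + p̂₂(1−p̂₂)/n₂) = √(0.000979208 + 0.001436542) = 0.049150.
The 90% critical value is z* = 1.645. Margin = 1.645·0.049150 = 0.08085.
CI: -0.61589 ± 0.08085 = (-0.6967, -0.5350).

(-0.6967, -0.5350)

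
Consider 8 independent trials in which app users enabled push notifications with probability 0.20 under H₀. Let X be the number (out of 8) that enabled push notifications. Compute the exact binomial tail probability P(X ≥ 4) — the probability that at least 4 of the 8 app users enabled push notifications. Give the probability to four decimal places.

P = 0.0563

X is binomial with n = 8 and p = 0.20.
P(X ≥ 4) = Σ_{j=4}^{8} C(8,j)·0.20^j·0.80^{8−j}.
= 0.045875 + 0.009175 + 0.001147 + 0.000082 + 0.000003 = 0.0563.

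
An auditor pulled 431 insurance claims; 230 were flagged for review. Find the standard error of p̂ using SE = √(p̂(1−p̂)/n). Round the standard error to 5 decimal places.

p̂ = 230/431 = 0.53364.
p̂(1−p̂) = 0.53364·0.46636 = 0.248868.
SE = √(0.248868/431) = √0.000577420 = 0.02403.

SE = 0.02403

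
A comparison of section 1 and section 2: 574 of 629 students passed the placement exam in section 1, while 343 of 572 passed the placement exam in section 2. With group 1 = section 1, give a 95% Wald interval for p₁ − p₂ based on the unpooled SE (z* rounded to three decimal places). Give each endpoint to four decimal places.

(0.2671, 0.3587)

p̂₁ = 0.91256, p̂₂ = 0.59965, so the observed difference is 0.31291.
SE = √(0.000126859 + 0.000419702) = √0.000546561 = 0.023379.
z* = 1.960 at the 95% level. Margin = 1.960·0.023379 = 0.04582.
Interval: 0.31291 ± 0.04582 → (0.2671, 0.3587).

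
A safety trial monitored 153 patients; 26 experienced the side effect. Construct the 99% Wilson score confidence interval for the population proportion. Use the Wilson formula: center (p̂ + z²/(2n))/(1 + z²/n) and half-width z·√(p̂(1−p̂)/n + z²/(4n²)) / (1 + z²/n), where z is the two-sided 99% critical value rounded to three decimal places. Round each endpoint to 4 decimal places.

Here p̂ = 26/153 = 0.16993 and z = 2.576 (z² = 6.635776).
Denominator 1 + z²/n = 1 + 6.635776/153 = 1.043371.
Adjusted center: (0.16993 + z²/(2n))/1.043371 = 0.18365.
Radicand: p̂(1−p̂)/n + z²/(4n²) = 0.000921940 + 0.000070868 = 0.000992808.
Half-width = z·√(radicand)/denom = 2.576·0.031509/1.043371 = 0.07779.
So the interval runs from 0.1059 to 0.2614.

(0.1059, 0.2614)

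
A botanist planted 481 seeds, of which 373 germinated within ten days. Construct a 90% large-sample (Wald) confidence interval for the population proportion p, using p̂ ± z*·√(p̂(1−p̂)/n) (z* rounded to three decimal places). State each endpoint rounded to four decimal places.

Sample proportion p̂ = 373/481 = 0.77547.
SE(p̂) = √(0.77547·0.22453/481) = 0.019026.
The 90% critical value is z* = 1.645.
Margin = 1.645·0.019026 = 0.03130.
CI: 0.77547 ± 0.03130 = (0.7442, 0.8068).

(0.7442, 0.8068)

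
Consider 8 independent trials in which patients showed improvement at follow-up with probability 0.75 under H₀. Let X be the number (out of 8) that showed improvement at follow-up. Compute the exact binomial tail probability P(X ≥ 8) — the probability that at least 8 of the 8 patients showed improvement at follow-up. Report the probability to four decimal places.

X is binomial with n = 8 and p = 0.75.
P(X ≥ 8) = C(8,8)·0.75^8·0.25^0.
= 0.100113 = 0.1001.

P = 0.1001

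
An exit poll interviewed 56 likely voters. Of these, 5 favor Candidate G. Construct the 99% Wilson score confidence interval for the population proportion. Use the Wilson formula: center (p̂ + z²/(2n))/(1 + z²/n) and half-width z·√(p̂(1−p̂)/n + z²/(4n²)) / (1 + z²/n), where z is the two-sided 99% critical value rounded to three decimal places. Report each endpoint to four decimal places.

(0.0303, 0.2353)

p̂ = 5/56 = 0.08929; z = 2.576, so z² = 6.635776.
Denominator 1 + z²/n = 1 + 6.635776/56 = 1.118496.
Center = (0.08929 + 0.059248)/1.118496 = 0.13280.
Radicand: p̂(1−p̂)/n + z²/(4n²) = 0.001452032 + 0.000529000 = 0.001981032.
Half-width = z·√(radicand)/denom = 2.576·0.044509/1.118496 = 0.10251.
Interval: 0.13280 ± 0.10251 → (0.0303, 0.2353).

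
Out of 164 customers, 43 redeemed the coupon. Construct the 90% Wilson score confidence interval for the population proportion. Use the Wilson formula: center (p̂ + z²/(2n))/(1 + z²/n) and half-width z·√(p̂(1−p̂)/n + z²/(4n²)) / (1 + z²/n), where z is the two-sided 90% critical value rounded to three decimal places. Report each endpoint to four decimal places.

p̂ = 43/164 = 0.26220; z = 1.645, so z² = 2.706025.
1 + z²/n = 1.016500.
Adjusted center: (0.26220 + z²/(2n))/1.016500 = 0.26606.
Radicand: p̂(1−p̂)/n + z²/(4n²) = 0.001179566 + 0.000025153 = 0.001204719.
Half-width = z·√(radicand)/denom = 1.645·0.034709/1.016500 = 0.05617.
CI: 0.26606 ± 0.05617 = (0.2099, 0.3222).

(0.2099, 0.3222)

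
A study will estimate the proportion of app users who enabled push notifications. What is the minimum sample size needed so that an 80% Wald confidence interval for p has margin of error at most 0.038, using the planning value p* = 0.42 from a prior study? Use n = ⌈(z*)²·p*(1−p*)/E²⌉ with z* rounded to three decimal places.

n = 278

For 80% confidence, z* = 1.282.
p*(1−p*) = 0.42·0.58 = 0.2436.
(z*)²·p*(1−p*)/E² = 1.643524·0.2436/0.001444 = 277.259.
⌈277.259⌉ = 278.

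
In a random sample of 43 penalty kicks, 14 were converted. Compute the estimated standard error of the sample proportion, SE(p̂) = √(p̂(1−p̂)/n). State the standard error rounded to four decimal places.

SE = 0.0715

The sample proportion is 14/43 = 0.32558.
p̂(1−p̂) = 0.32558·0.67442 = 0.219578.
SE = √(0.219578/43) = √0.005106465 = 0.0715.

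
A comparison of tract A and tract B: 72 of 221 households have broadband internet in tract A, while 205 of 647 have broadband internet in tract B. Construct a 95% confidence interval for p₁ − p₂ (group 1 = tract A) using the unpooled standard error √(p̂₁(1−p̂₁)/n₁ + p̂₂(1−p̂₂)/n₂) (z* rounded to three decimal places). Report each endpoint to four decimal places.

p̂₁ = 72/221 = 0.32579, p̂₂ = 205/647 = 0.31685; p̂₁ − p̂₂ = 0.00894.
SE = √(0.000993898 + 0.000334552) = √0.001328450 = 0.036448.
z* = 1.960 at the 95% level. Margin of error = 0.07144.
CI: 0.00894 ± 0.07144 = (-0.0625, 0.0804).

(-0.0625, 0.0804)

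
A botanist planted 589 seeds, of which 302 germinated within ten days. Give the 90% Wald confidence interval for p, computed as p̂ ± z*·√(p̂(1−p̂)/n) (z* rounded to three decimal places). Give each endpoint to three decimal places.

(0.479, 0.547)

With x = 302 successes in n = 589, p̂ = 0.51273.
SE(p̂) = √(0.51273·0.48727/589) = 0.020595.
The 90% critical value is z* = 1.645.
Margin of error: 1.645 × 0.020595 = 0.03388.
CI: 0.51273 ± 0.03388 = (0.479, 0.547).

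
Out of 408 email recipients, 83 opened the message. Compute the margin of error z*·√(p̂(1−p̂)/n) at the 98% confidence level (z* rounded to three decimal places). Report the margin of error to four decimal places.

Sample proportion p̂ = 83/408 = 0.20343.
Standard error of p̂: √(0.162047/408) = √0.000397174 = 0.019929.
The 98% critical value is z* = 2.326.
Margin of error = z*·SE = 2.326 × 0.019929 = 0.0464.

ME = 0.0464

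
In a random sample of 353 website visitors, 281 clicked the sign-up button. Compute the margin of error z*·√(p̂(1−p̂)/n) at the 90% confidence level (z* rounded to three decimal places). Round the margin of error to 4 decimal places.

The sample proportion is 281/353 = 0.79603.
SE(p̂) = √(0.79603·0.20397/353) = 0.021447.
For 90% confidence, z* = 1.645.
So ME = 0.0353.

ME = 0.0353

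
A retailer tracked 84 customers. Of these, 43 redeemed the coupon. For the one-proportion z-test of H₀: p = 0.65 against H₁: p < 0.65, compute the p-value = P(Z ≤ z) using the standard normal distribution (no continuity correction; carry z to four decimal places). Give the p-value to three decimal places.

p-value = 0.004

Sample proportion p̂ = 43/84 = 0.51190.
Null standard error: √(0.65·0.35/84) = √0.002708333 = 0.052042.
z = (p̂ − p₀)/SE = (43/84 − 0.65)/0.052042 ≈ -2.6536.
From the standard normal, P(Z ≤ z) = 0.004.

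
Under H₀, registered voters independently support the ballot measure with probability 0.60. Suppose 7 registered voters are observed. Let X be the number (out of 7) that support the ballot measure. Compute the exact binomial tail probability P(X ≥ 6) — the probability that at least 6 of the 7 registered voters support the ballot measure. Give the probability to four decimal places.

P = 0.1586

X ~ Binomial(n=7, p=0.60).
P(X ≥ 6) = C(7,6)·0.60^6·0.40^1 + C(7,7)·0.60^7·0.40^0.
= 0.130637 + 0.027994 = 0.1586.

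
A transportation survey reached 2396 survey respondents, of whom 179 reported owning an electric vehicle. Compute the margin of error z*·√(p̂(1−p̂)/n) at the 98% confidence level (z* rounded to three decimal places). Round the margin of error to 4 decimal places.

The sample proportion is 179/2396 = 0.07471.
SE(p̂) = √(0.07471·0.92529/2396) = 0.005371.
The 98% critical value is z* = 2.326.
ME = 2.326·0.005371 = 0.0125.

ME = 0.0125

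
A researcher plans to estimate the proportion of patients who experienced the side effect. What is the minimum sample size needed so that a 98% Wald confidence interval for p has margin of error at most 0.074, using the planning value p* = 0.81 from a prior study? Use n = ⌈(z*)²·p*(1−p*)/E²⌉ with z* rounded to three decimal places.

For 98% confidence, z* = 2.326.
p*(1−p*) = 0.81·0.19 = 0.1539.
Required n before rounding: 5.410276 × 0.1539 / 0.074² = 152.053.
Rounding up, n = 153.

n = 153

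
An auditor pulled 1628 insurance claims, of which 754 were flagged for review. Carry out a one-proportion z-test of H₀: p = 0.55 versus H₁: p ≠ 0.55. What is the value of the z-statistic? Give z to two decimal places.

z = -7.04

Sample proportion p̂ = 754/1628 = 0.46314.
Under H₀, SE = √(p₀(1−p₀)/n) = √(0.55·0.45/1628) = √0.000152027 = 0.012330.
z = (0.46314 − 0.55)/0.012330 = -0.08686/0.012330 = -7.04.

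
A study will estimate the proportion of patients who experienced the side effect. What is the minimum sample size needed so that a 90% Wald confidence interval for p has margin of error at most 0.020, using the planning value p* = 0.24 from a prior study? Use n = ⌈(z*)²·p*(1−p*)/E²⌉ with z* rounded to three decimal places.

n = 1234

The 90% critical value is z* = 1.645.
p*(1−p*) = 0.24·0.76 = 0.1824.
(z*)²·p*(1−p*)/E² = 2.706025·0.1824/0.000400 = 1233.947.
⌈1233.947⌉ = 1234.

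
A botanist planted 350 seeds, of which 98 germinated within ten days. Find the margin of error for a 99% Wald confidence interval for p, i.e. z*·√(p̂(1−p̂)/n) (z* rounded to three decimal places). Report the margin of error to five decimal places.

With x = 98 successes in n = 350, p̂ = 0.28000.
SE(p̂) = √(0.28000·0.72000/350) = 0.024000.
For 99% confidence, z* = 2.576.
ME = 2.576·0.024000 = 0.06182.

ME = 0.06182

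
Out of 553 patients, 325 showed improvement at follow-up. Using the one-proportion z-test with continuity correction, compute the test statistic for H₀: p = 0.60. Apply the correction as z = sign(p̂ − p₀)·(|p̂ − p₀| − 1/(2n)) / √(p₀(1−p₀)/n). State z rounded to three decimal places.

z = -0.547

The sample proportion is 325/553 = 0.58770. p̂ − p₀ = -0.012297.
1/(2n) = 0.000904.
Corrected numerator: |-0.012297| − 0.000904 = 0.011393.
Null standard error: √(0.60·0.40/553) = √0.000433996 = 0.020833.
z = −0.011393/0.020833 = -0.547.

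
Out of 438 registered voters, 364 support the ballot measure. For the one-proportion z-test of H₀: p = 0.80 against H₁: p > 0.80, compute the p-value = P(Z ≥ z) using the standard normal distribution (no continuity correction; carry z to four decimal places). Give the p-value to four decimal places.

p-value = 0.0521

p̂ = 364/438 = 0.83105.
Null standard error: √(0.80·0.20/438) = √0.000365297 = 0.019113.
z = (p̂ − p₀)/SE = (364/438 − 0.80)/0.019113 ≈ 1.6246.
From the standard normal, P(Z ≥ z) = 0.0521.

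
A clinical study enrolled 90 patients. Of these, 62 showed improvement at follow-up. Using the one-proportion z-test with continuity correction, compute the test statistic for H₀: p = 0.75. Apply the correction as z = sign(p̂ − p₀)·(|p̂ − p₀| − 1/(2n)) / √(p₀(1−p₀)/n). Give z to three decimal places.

The sample proportion is 62/90 = 0.68889. p̂ − p₀ = -0.061111.
1/(2n) = 0.005556.
Corrected numerator: |-0.061111| − 0.005556 = 0.055555.
SE₀ = √(0.75·0.25/90) = 0.045644.
z = (−)0.055555/0.045644 = -1.217.

z = -1.217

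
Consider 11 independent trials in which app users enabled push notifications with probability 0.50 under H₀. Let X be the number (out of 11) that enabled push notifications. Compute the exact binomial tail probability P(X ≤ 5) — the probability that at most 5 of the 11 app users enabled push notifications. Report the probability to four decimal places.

P = 0.5000

X ~ Binomial(n=11, p=0.50).
P(X ≤ 5) = Σ_{j=0}^{5} C(11,j)·0.50^j·0.50^{11−j}.
= 0.000488 + 0.005371 + 0.026855 + 0.080566 + 0.161133 + 0.225586 = 0.5000.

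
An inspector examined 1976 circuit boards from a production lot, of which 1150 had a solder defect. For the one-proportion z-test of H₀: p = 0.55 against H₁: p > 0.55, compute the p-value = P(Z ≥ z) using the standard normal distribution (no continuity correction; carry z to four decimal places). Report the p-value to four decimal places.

p-value = 0.0021

The sample proportion is 1150/1976 = 0.58198.
Under H₀, SE = √(p₀(1−p₀)/n) = √(0.55·0.45/1976) = √0.000125253 = 0.011192.
Test statistic (full precision, shown to 4 dp): z = (1150/1976 − 0.55)/SE₀ ≈ 2.8578.
p-value = P(Z ≥ z) with z = 2.8578 → 0.0021.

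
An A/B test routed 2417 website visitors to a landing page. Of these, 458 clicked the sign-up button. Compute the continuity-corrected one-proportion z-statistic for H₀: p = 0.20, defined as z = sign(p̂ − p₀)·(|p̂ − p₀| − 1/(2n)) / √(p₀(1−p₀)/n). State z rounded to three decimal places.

Sample proportion p̂ = 458/2417 = 0.18949. p̂ − p₀ = -0.010509.
Continuity correction 1/(2n) = 1/4834 = 0.000207.
Corrected numerator: |-0.010509| − 0.000207 = 0.010302.
Null standard error: √(0.20·0.80/2417) = √0.000066198 = 0.008136.
z = (−)0.010302/0.008136 = -1.266.

z = -1.266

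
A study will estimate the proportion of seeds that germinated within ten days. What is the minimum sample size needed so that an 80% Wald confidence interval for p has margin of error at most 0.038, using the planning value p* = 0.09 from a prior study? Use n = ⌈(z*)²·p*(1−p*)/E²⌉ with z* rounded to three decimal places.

n = 94

z* = 1.282 at the 80% level.
p*(1−p*) = 0.09·0.91 = 0.0819.
Required n before rounding: 1.643524 × 0.0819 / 0.038² = 93.216.
Rounding up, n = 94.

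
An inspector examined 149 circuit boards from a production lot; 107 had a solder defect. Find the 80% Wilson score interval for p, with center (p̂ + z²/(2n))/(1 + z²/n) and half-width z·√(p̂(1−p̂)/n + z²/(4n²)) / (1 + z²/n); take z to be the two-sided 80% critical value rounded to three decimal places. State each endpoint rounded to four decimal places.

(0.6687, 0.7628)

p̂ = 107/149 = 0.71812; z = 1.282, so z² = 1.643524.
1 + z²/n = 1.011030.
Adjusted center: (0.71812 + z²/(2n))/1.011030 = 0.71574.
Radicand: p̂(1−p̂)/n + z²/(4n²) = 0.001358546 + 0.000018507 = 0.001377053.
Half-width = z·√(radicand)/denom = 1.282·0.037109/1.011030 = 0.04705.
Interval: 0.71574 ± 0.04705 → (0.6687, 0.7628).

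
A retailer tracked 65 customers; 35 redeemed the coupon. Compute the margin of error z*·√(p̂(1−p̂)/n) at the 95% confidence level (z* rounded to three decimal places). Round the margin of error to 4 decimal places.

p̂ = 35/65 = 0.53846.
SE = √(p̂(1−p̂)/n) = √(0.248521/65) = 0.061834.
The 95% critical value is z* = 1.960.
Margin of error = z*·SE = 1.960 × 0.061834 = 0.1212.

ME = 0.1212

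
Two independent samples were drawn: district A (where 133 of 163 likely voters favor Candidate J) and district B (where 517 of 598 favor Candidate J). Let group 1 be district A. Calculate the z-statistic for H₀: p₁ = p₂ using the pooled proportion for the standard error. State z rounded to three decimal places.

z = -1.558

p̂₁ = 133/163 = 0.81595, p̂₂ = 517/598 = 0.86455.
Pooling: p̂ = 650/761 = 0.85414.
Pooled SE = √[0.1245854·0.00780721] ≈ 0.031188.
z = (p̂₁ − p̂₂)/SE = (0.81595 − 0.86455)/0.031188 = -0.04860/0.031188 = -1.558.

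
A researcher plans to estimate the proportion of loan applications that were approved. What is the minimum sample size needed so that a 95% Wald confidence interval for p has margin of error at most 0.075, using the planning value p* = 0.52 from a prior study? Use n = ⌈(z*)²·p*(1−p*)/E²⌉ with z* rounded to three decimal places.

n = 171

z* = 1.960 at the 95% level.
p*(1−p*) = 0.2496.
Required n before rounding: 3.841600 × 0.2496 / 0.075² = 170.465.
Rounding up, n = 171.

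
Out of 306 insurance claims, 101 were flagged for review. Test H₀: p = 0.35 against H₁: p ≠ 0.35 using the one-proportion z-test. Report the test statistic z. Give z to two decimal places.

z = -0.73

Sample proportion p̂ = 101/306 = 0.33007.
Null standard error: √(0.35·0.65/306) = √0.000743464 = 0.027267.
z = (0.33007 − 0.35)/0.027267 = -0.01993/0.027267 = -0.73.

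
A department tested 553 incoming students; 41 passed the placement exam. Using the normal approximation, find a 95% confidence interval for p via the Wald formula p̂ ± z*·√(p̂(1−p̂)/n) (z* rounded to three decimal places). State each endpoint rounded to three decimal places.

(0.052, 0.096)

p̂ = 41/553 = 0.07414.
Standard error of p̂: √(0.068644/553) = √0.000124130 = 0.011141.
z* = 1.960 at the 95% level.
Margin of error: 1.960 × 0.011141 = 0.02184.
So the interval runs from 0.052 to 0.096.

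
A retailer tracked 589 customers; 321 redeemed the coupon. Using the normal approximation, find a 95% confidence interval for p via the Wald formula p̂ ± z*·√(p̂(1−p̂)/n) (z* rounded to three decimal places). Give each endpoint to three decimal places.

Sample proportion p̂ = 321/589 = 0.54499.
SE = √(p̂(1−p̂)/n) = √(0.247976/589) = 0.020519.
The 95% critical value is z* = 1.960.
Margin = 1.960·0.020519 = 0.04022.
Interval: 0.54499 ± 0.04022 → (0.505, 0.585).

(0.505, 0.585)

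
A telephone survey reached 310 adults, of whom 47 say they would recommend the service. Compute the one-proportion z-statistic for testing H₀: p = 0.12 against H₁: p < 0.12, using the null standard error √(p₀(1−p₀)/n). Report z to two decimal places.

With x = 47 successes in n = 310, p̂ = 0.15161.
SE₀ = √(0.12·0.88/310) = 0.018457.
z = (0.15161 − 0.12)/0.018457 = 0.03161/0.018457 = 1.71.

z = 1.71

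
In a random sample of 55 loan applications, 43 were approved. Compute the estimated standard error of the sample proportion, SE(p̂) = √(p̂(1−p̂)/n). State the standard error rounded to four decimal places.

SE = 0.0557

The sample proportion is 43/55 = 0.78182.
p̂(1−p̂) = 0.78182·0.21818 = 0.170577.
Dividing by n and taking the root: √0.003101400 = 0.0557.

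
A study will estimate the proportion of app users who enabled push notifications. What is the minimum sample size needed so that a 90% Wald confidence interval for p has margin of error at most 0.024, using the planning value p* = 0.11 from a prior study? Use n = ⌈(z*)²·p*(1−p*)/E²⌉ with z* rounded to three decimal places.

n = 460

For 90% confidence, z* = 1.645.
p*(1−p*) = 0.11·0.89 = 0.0979.
(z*)²·p*(1−p*)/E² = 2.706025·0.0979/0.000576 = 459.930.
Rounding up, n = 460.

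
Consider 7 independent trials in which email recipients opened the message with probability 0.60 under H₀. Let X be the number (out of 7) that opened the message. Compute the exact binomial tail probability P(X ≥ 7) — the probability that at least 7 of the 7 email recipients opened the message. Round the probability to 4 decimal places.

P = 0.0280

X is binomial with n = 7 and p = 0.60.
P(X ≥ 7) = C(7,7)·0.60^7·0.40^0.
= 0.027994 = 0.0280.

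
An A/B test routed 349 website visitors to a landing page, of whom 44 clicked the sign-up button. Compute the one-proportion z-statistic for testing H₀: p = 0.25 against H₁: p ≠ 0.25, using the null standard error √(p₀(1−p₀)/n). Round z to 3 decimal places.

z = -5.347

Sample proportion p̂ = 44/349 = 0.12607.
SE₀ = √(0.25·0.75/349) = 0.023179.
z = (0.12607 − 0.25)/0.023179 = -0.12393/0.023179 = -5.347.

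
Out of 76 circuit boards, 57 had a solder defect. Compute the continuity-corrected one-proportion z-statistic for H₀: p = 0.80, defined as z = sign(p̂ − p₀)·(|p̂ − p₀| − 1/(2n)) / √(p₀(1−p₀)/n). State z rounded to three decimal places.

p̂ = 57/76 = 0.75000. p̂ − p₀ = -0.050000.
Continuity correction 1/(2n) = 1/152 = 0.006579.
Corrected numerator: |-0.050000| − 0.006579 = 0.043421.
SE₀ = √(0.80·0.20/76) = 0.045883.
z = −0.043421/0.045883 = -0.946.

z = -0.946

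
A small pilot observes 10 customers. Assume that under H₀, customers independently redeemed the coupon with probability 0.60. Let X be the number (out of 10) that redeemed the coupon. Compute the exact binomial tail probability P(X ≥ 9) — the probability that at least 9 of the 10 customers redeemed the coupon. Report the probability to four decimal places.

X ~ Binomial(n=10, p=0.60).
P(X ≥ 9) = C(10,9)·0.60^9·0.40^1 + C(10,10)·0.60^10·0.40^0.
= 0.040311 + 0.006047 = 0.0464.

P = 0.0464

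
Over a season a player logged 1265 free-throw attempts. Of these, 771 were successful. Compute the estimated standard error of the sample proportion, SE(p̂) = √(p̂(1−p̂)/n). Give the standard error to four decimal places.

SE = 0.0137

p̂ = 771/1265 = 0.60949.
p̂(1−p̂) = 0.238012.
SE = √(0.238012/1265) = √0.000188152 = 0.0137.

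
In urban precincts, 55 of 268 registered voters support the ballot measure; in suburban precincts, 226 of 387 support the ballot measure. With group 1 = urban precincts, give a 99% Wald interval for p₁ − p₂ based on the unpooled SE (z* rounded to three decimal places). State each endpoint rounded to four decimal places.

p̂₁ = 55/268 = 0.20522, p̂₂ = 226/387 = 0.58398; p̂₁ − p̂₂ = -0.37876.
SE = √(0.000608608 + 0.000627771) = √0.001236379 = 0.035162.
The 99% critical value is z* = 2.576. Margin of error = 0.09058.
CI: -0.37876 ± 0.09058 = (-0.4693, -0.2882).

(-0.4693, -0.2882)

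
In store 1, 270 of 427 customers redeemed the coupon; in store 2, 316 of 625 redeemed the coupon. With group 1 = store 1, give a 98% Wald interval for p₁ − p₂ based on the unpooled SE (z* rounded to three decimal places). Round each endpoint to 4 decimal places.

(0.0552, 0.1982)

p̂₁ = 270/427 = 0.63232, p̂₂ = 316/625 = 0.50560; p̂₁ − p̂₂ = 0.12672.
SE = √(0.000544477 + 0.000399950) = √0.000944427 = 0.030732.
The 98% critical value is z* = 2.326. Margin = 2.326·0.030732 = 0.07148.
Interval: 0.12672 ± 0.07148 → (0.0552, 0.1982).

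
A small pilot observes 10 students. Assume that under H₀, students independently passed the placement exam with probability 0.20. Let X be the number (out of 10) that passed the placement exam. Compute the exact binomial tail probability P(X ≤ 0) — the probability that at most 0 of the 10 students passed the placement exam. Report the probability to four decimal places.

X ~ Binomial(n=10, p=0.20).
P(X ≤ 0) = C(10,0)·0.20^0·0.80^10.
= 0.107374 = 0.1074.

P = 0.1074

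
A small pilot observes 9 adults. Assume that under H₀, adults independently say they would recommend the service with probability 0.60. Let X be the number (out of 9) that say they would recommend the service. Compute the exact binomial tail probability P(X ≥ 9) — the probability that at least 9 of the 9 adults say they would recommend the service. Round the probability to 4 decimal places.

P = 0.0101

X ~ Binomial(n=9, p=0.60).
P(X ≥ 9) = C(9,9)·0.60^9·0.40^0.
= 0.010078 = 0.0101.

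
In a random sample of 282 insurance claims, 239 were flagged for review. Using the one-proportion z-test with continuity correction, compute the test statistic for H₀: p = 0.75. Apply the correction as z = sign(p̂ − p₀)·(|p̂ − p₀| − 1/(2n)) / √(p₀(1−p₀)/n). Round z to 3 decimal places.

The sample proportion is 239/282 = 0.84752. p̂ − p₀ = 0.097518.
Continuity correction 1/(2n) = 1/564 = 0.001773.
Corrected numerator: |0.097518| − 0.001773 = 0.095745.
SE₀ = √(0.75·0.25/282) = 0.025786.
z = +0.095745/0.025786 = 3.713.

z = 3.713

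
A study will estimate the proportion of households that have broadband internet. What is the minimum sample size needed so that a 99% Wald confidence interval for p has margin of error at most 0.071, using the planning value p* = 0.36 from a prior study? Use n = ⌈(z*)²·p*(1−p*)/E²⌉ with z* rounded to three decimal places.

For 99% confidence, z* = 2.576.
p*(1−p*) = 0.2304.
(z*)²·p*(1−p*)/E² = 6.635776·0.2304/0.005041 = 303.290.
Rounding up, n = 304.

n = 304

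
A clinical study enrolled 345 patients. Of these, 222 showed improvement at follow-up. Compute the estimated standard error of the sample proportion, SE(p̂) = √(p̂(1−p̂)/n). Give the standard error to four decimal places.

p̂ = 222/345 = 0.64348.
p̂(1−p̂) = 0.229413.
Dividing by n and taking the root: √0.000664965 = 0.0258.

SE = 0.0258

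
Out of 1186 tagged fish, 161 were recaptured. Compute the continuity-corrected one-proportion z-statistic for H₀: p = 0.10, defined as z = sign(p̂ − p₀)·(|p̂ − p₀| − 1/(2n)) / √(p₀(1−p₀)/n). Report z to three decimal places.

z = 4.056

p̂ = 161/1186 = 0.13575. p̂ − p₀ = 0.035750.
Continuity correction 1/(2n) = 1/2372 = 0.000422.
Corrected numerator: |0.035750| − 0.000422 = 0.035328.
Null standard error: √(0.10·0.90/1186) = √0.000075885 = 0.008711.
z = (+)0.035328/0.008711 = 4.056.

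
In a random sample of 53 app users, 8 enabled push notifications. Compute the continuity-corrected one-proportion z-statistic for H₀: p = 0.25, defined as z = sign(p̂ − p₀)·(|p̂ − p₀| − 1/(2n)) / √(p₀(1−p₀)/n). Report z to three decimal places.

With x = 8 successes in n = 53, p̂ = 0.15094. p̂ − p₀ = -0.099057.
Continuity correction 1/(2n) = 1/106 = 0.009434.
Corrected numerator: |-0.099057| − 0.009434 = 0.089623.
Null standard error: √(0.25·0.75/53) = √0.003537736 = 0.059479.
z = (−)0.089623/0.059479 = -1.507.

z = -1.507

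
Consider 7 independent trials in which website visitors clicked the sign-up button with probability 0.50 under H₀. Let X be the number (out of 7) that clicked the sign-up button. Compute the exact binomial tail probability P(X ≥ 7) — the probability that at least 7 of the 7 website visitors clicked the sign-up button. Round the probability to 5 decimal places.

P = 0.00781

X ~ Binomial(n=7, p=0.50).
P(X ≥ 7) = C(7,7)·0.50^7·0.50^0.
= 0.007812 = 0.00781.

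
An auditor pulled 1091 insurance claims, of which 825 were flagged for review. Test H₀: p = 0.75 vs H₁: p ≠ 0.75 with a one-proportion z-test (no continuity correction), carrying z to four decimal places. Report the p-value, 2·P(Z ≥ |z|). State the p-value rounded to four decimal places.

p-value = 0.6370

The sample proportion is 825/1091 = 0.75619.
SE₀ = √(0.75·0.25/1091) = 0.013110.
Test statistic (full precision, shown to 4 dp): z = (825/1091 − 0.75)/SE₀ ≈ 0.4719.
From the standard normal, 2·P(Z ≥ |z|) = 0.6370.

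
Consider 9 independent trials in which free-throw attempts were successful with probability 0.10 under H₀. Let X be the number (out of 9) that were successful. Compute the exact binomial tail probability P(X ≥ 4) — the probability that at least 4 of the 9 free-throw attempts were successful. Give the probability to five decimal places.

P = 0.00833

X ~ Binomial(n=9, p=0.10).
P(X ≥ 4) = Σ_{j=4}^{9} C(9,j)·0.10^j·0.90^{9−j}.
= 0.007440 + 0.000827 + 0.000061 + 0.000003 + 0.000000 + 0.000000 = 0.00833.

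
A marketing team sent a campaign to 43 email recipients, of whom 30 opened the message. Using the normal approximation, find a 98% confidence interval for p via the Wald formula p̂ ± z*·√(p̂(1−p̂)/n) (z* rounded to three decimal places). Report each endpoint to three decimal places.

(0.535, 0.861)

p̂ = 30/43 = 0.69767.
SE = √(p̂(1−p̂)/n) = √(0.210925/43) = 0.070037.
z* = 2.326 at the 98% level.
Margin = 2.326·0.070037 = 0.16291.
Interval: 0.69767 ± 0.16291 → (0.535, 0.861).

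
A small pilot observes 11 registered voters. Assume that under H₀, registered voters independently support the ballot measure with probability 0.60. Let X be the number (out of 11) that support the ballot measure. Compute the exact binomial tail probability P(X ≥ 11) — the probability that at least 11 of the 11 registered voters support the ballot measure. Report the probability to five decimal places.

P = 0.00363

X ~ Binomial(n=11, p=0.60).
P(X ≥ 11) = C(11,11)·0.60^11·0.40^0.
= 0.003628 = 0.00363.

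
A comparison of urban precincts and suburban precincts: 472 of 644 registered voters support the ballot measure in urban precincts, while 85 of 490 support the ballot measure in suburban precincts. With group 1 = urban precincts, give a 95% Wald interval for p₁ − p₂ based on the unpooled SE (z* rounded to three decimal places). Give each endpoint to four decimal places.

p̂₁ = 0.73292, p̂₂ = 0.17347, so the observed difference is 0.55945.
Unpooled SE = √(p̂₁(1−p̂₁)/n₁ + p̂₂(1−p̂₂)/n₂) = √(0.000303957 + 0.000292608) = 0.024425.
For 95% confidence, z* = 1.960. Margin = 1.960·0.024425 = 0.04787.
Interval: 0.55945 ± 0.04787 → (0.5116, 0.6073).

(0.5116, 0.6073)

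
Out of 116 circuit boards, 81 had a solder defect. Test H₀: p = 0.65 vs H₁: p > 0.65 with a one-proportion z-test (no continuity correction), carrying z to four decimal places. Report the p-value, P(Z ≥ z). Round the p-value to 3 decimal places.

The sample proportion is 81/116 = 0.69828.
Null standard error: √(0.65·0.35/116) = √0.001961207 = 0.044286.
Test statistic (full precision, shown to 4 dp): z = (81/116 − 0.65)/SE₀ ≈ 1.0901.
From the standard normal, P(Z ≥ z) = 0.138.

p-value = 0.138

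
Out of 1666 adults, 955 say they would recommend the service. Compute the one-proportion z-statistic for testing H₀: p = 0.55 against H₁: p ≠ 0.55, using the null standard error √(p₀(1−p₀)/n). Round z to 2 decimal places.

z = 1.91

Sample proportion p̂ = 955/1666 = 0.57323.
Null standard error: √(0.55·0.45/1666) = √0.000148559 = 0.012188.
Test statistic: z = 0.02323/0.012188 = 1.91.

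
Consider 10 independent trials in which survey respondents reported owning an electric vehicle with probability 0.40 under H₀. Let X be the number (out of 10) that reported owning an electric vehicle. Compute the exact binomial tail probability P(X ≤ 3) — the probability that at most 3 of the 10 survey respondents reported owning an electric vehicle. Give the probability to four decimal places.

P = 0.3823

X is binomial with n = 10 and p = 0.40.
P(X ≤ 3) = C(10,0)·0.40^0·0.60^10 + C(10,1)·0.40^1·0.60^9 + C(10,2)·0.40^2·0.60^8 + C(10,3)·0.40^3·0.60^7.
= 0.006047 + 0.040311 + 0.120932 + 0.214991 = 0.3823.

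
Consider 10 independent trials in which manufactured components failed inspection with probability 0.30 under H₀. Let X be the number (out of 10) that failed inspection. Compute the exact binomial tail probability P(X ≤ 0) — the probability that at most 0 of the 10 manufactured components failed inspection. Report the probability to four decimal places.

P = 0.0282

X is binomial with n = 10 and p = 0.30.
P(X ≤ 0) = C(10,0)·0.30^0·0.70^10.
= 0.028248 = 0.0282.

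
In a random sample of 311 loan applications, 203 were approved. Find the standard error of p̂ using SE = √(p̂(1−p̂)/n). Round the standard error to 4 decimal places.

SE = 0.0270

Sample proportion p̂ = 203/311 = 0.65273.
p̂(1−p̂) = 0.226674.
SE = √(0.226674/311) = 0.0270.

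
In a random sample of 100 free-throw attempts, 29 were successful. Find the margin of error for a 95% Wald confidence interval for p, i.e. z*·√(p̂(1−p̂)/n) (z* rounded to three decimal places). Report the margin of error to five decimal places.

p̂ = 29/100 = 0.29000.
Standard error of p̂: √(0.205900/100) = √0.002059000 = 0.045376.
For 95% confidence, z* = 1.960.
So ME = 0.08894.

ME = 0.08894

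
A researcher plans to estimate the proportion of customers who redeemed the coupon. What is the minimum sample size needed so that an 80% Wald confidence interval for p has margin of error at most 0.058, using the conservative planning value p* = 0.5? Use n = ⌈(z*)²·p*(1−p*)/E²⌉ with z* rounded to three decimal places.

The 80% critical value is z* = 1.282.
p*(1−p*) = 0.50·0.50 = 0.2500.
(z*)²·p*(1−p*)/E² = 1.643524·0.2500/0.003364 = 122.141.
Rounding up, n = 123.

n = 123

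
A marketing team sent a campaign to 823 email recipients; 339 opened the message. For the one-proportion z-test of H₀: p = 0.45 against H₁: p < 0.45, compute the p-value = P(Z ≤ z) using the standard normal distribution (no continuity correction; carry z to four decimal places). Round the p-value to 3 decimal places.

With x = 339 successes in n = 823, p̂ = 0.41191.
SE₀ = √(0.45·0.55/823) = 0.017342.
z = (p̂ − p₀)/SE = (339/823 − 0.45)/0.017342 ≈ -2.1966.
p-value = P(Z ≤ z) with z = -2.1966 → 0.014.

p-value = 0.014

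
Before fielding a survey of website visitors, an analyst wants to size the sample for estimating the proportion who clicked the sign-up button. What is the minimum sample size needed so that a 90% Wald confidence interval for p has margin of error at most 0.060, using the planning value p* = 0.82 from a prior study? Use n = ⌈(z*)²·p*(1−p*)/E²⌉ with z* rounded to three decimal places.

z* = 1.645 at the 90% level.
p*(1−p*) = 0.82·0.18 = 0.1476.
Required n before rounding: 2.706025 × 0.1476 / 0.060² = 110.947.
⌈110.947⌉ = 111.

n = 111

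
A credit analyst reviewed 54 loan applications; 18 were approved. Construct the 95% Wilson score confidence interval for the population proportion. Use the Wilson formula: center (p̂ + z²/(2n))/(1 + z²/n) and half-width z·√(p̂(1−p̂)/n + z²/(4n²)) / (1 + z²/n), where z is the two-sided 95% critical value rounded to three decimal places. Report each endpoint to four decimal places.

Here p̂ = 18/54 = 0.33333 and z = 1.960 (z² = 3.841600).
Denominator 1 + z²/n = 1 + 3.841600/54 = 1.071141.
Adjusted center: (0.33333 + z²/(2n))/1.071141 = 0.34440.
Radicand: p̂(1−p̂)/n + z²/(4n²) = 0.004115226 + 0.000329355 = 0.004444581.
Half-width = z·√(radicand)/denom = 1.960·0.066668/1.071141 = 0.12199.
So the interval runs from 0.2224 to 0.4664.

(0.2224, 0.4664)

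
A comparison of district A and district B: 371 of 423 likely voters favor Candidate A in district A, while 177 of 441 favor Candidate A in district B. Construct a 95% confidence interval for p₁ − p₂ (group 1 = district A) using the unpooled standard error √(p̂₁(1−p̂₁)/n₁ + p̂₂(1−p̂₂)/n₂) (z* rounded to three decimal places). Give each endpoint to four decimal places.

(0.4203, 0.5311)

p̂₁ = 0.87707, p̂₂ = 0.40136, so the observed difference is 0.47571.
SE = √(0.000254892 + 0.000544831) = √0.000799723 = 0.028279.
z* = 1.960 at the 95% level. Margin of error = 0.05543.
Interval: 0.47571 ± 0.05543 → (0.4203, 0.5311).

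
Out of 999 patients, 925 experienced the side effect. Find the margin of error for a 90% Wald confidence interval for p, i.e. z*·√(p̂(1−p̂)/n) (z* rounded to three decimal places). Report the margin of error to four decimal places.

Sample proportion p̂ = 925/999 = 0.92593.
SE(p̂) = √(0.92593·0.07407/999) = 0.008286.
For 90% confidence, z* = 1.645.
So ME = 0.0136.

ME = 0.0136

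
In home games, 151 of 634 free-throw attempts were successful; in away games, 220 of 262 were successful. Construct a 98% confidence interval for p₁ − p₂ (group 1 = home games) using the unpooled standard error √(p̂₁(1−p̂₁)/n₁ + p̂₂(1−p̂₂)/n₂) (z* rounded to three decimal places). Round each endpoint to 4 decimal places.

(-0.6673, -0.5357)

p̂₁ = 0.23817, p̂₂ = 0.83969, so the observed difference is -0.60152.
Unpooled SE = √(p̂₁(1−p̂₁)/n₁ + p̂₂(1−p̂₂)/n₂) = √(0.000286191 + 0.000513769) = 0.028284.
z* = 2.326 at the 98% level. Margin = 2.326·0.028284 = 0.06579.
Interval: -0.60152 ± 0.06579 → (-0.6673, -0.5357).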